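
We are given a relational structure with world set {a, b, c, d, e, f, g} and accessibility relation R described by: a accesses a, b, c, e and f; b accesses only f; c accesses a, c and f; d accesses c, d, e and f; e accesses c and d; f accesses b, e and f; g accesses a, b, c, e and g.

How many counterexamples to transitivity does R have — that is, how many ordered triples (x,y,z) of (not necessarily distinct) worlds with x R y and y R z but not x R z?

Enumerating: (a,e,d), (b,f,b), (b,f,e), (c,a,b), (c,a,e), (c,f,b), (c,f,e), (d,c,a), (d,f,b), (e,c,a), (e,c,f), (e,d,e), … and 7 more.
Total: 19.

19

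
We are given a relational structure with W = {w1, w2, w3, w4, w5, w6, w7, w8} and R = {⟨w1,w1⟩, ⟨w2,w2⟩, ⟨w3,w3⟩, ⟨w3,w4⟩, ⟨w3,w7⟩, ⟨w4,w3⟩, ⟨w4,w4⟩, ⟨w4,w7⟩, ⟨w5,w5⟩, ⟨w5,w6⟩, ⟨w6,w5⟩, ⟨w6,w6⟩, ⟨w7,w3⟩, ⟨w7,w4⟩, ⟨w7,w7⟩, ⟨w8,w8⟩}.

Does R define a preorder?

Yes

Reflexive: yes — every world is R-related to itself.
Transitive: yes — every two-step R-path is closed by a direct edge.
So R is a preorder.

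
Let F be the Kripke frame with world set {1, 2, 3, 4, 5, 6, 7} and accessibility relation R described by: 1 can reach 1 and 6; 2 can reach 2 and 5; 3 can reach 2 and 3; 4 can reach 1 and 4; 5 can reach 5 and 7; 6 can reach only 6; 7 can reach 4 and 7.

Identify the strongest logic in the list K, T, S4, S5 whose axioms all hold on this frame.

Reflexive (axiom T): yes — every world is R-related to itself.
Transitive (axiom 4): no — 2 R 5 and 5 R 7, but not 2 R 7.
Euclidean (axiom 5): no — 1 R 6 and 1 R 1, but not 6 R 1.
So F validates K, T; S4 would additionally require R to be transitive. The strongest is T.

T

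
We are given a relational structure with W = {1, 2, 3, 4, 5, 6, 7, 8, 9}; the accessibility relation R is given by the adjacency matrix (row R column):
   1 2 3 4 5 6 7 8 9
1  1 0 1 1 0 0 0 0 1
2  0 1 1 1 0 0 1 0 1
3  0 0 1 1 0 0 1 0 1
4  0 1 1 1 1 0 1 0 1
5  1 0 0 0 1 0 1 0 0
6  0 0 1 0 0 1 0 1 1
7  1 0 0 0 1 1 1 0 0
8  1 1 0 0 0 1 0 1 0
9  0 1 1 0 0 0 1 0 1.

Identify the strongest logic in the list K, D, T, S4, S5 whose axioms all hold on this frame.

Serial (axiom D): yes — every world has a successor (e.g. 1 R 1).
Reflexive (axiom T): yes — every world is R-related to itself.
Transitive (axiom 4): no — 1 R 3 and 3 R 7, but not 1 R 7.
Euclidean (axiom 5): no — 1 R 9 and 1 R 4, but not 9 R 4.
So F validates K, D, T; S4 would additionally require R to be transitive. The strongest is T.

T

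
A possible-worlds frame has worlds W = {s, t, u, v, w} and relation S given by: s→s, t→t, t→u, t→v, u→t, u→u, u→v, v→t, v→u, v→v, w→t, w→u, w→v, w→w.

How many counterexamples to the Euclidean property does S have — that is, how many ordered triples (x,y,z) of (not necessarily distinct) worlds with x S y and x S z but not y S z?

Enumerating: (w,t,w), (w,u,w), (w,v,w).

3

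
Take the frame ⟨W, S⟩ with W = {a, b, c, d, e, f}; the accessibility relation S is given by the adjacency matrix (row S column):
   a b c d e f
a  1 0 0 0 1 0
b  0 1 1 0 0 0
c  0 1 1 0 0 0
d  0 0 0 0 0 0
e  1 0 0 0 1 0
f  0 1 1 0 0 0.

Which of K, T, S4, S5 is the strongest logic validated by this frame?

Reflexive (axiom T): no — d is not related to itself.
Transitive (axiom 4): yes — every two-step S-path is closed by a direct edge.
Euclidean (axiom 5): yes — any two successors of a common world are S-related.
So F validates K; T would additionally require S to be reflexive. The strongest is K.

K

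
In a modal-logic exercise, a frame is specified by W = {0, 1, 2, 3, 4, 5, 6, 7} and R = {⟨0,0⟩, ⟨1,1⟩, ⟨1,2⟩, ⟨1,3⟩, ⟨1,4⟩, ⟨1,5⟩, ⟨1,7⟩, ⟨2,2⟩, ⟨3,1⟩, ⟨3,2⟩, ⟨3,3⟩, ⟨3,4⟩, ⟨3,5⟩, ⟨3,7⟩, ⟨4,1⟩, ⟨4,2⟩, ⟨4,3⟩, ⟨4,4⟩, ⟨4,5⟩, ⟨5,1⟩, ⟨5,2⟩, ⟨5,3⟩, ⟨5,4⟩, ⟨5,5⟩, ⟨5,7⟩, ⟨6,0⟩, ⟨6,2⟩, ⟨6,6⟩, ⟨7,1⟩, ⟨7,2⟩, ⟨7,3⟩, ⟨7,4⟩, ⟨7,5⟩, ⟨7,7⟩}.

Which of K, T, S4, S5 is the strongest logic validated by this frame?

T

Reflexive (axiom T): yes — every world is R-related to itself.
Transitive (axiom 4): no — 4 R 1 and 1 R 7, but not 4 R 7.
Euclidean (axiom 5): no — 1 R 2 and 1 R 3, but not 2 R 3.
So F validates K, T; S4 would additionally require R to be transitive. The strongest is T.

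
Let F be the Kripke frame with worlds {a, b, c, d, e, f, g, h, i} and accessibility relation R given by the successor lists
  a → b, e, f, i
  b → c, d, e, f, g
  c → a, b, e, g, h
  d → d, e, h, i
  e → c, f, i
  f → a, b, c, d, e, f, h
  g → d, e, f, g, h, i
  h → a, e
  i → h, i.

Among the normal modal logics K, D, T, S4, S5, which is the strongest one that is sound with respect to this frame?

Serial (axiom D): yes — every world has a successor (e.g. a R b).
Reflexive (axiom T): no — a is not related to itself.
Transitive (axiom 4): no — a R b and b R c, but not a R c.
Euclidean (axiom 5): no — a R b and a R i, but not b R i.
So F validates K, D; T would additionally require R to be reflexive. The strongest is D.

D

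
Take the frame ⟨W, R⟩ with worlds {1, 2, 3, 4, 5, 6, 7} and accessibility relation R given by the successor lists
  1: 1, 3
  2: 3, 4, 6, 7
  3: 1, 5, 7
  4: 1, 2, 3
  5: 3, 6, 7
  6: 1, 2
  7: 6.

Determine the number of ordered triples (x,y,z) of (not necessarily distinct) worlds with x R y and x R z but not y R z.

Enumerating: (1,3,3), (2,3,3), (2,3,4), (2,3,6), (2,4,4), (2,4,6), (2,4,7), (2,6,3), (2,6,4), (2,6,6), (2,6,7), (2,7,3), … and 25 more.
Total: 37.

37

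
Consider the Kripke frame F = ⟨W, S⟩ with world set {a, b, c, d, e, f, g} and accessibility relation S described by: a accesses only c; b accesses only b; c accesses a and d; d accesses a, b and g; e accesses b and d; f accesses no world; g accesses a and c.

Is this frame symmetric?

No

Symmetric: no — c S d but not d S c.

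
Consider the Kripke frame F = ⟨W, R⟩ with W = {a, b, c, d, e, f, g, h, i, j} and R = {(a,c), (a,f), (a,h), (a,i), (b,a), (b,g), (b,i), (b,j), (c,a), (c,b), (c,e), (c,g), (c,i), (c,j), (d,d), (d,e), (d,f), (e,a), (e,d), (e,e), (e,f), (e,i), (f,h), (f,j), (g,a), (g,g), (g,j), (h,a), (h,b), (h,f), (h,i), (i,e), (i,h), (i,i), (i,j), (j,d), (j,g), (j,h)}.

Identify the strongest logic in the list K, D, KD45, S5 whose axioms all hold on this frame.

D

Serial (axiom D): yes — every world has a successor (e.g. a R c).
Euclidean (axiom 5): no — a R c and a R f, but not c R f.
Transitive (axiom 4): no — a R c and c R b, but not a R b.
Reflexive (axiom T): no — a is not related to itself.
So F validates K, D; KD45 would additionally require R to be Euclidean and transitive. The strongest is D.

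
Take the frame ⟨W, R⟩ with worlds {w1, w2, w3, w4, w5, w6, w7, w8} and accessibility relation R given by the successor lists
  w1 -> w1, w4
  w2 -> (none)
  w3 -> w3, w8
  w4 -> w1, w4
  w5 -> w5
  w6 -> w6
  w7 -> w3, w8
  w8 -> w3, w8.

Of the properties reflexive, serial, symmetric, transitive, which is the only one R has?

transitive

Reflexive: no — w2 is not related to itself.
Serial: no — w2 has no R-successor.
Symmetric: no — w7 R w3 but not w3 R w7.
Transitive: yes — every two-step R-path is closed by a direct edge.
Only transitive holds.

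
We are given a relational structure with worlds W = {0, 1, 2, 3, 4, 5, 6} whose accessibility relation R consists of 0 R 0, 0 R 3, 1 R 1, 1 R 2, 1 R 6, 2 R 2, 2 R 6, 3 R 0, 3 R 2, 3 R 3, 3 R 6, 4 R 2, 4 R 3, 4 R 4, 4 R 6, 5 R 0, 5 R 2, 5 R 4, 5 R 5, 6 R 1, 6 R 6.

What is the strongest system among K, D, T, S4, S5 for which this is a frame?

T

Serial (axiom D): yes — every world has a successor (e.g. 0 R 0).
Reflexive (axiom T): yes — every world is R-related to itself.
Transitive (axiom 4): no — 0 R 3 and 3 R 2, but not 0 R 2.
Euclidean (axiom 5): no — 1 R 6 and 1 R 2, but not 6 R 2.
So F validates K, D, T; S4 would additionally require R to be transitive. The strongest is T.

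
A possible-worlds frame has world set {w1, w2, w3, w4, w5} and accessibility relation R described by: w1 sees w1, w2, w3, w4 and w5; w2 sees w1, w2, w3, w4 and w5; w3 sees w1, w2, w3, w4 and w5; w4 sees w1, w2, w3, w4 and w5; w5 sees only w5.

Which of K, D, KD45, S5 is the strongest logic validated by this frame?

Serial (axiom D): yes — every world has a successor (e.g. w1 R w1).
Euclidean (axiom 5): no — w1 R w5 and w1 R w2, but not w5 R w2.
Transitive (axiom 4): yes — every two-step R-path is closed by a direct edge.
Reflexive (axiom T): yes — every world is R-related to itself.
So F validates K, D; KD45 would additionally require R to be Euclidean. The strongest is D.

D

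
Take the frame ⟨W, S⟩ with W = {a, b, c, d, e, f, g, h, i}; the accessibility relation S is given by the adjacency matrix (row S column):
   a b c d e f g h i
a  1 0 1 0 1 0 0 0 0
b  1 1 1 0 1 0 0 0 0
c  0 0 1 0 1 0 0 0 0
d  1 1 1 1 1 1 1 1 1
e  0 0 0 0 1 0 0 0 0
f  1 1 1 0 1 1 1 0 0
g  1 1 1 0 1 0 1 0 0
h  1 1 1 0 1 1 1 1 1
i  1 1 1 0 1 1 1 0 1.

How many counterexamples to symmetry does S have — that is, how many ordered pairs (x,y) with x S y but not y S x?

Enumerating: (a,c), (a,e), (b,a), (b,c), (b,e), (c,e), (d,a), (d,b), (d,c), (d,e), (d,f), (d,g), … and 24 more.
Total: 36.

36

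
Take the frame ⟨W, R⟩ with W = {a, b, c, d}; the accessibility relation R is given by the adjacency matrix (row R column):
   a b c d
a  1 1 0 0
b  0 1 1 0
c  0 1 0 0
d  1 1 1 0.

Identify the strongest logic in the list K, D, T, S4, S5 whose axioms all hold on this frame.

Serial (axiom D): yes — every world has a successor (e.g. a R a).
Reflexive (axiom T): no — c is not related to itself.
Transitive (axiom 4): no — a R b and b R c, but not a R c.
Euclidean (axiom 5): no — d R a and d R c, but not a R c.
So F validates K, D; T would additionally require R to be reflexive. The strongest is D.

D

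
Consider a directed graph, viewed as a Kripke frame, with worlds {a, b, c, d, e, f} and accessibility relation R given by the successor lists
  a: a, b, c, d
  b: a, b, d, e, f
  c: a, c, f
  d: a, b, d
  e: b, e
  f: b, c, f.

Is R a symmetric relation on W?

Symmetric: yes — every pair in R has its reverse in R.

Yes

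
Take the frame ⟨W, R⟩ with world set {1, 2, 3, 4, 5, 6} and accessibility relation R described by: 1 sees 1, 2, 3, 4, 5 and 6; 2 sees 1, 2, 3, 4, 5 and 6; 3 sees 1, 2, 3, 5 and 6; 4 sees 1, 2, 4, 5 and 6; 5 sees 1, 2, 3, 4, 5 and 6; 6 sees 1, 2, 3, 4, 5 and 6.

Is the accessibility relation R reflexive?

Yes

Reflexive: yes — every world is R-related to itself.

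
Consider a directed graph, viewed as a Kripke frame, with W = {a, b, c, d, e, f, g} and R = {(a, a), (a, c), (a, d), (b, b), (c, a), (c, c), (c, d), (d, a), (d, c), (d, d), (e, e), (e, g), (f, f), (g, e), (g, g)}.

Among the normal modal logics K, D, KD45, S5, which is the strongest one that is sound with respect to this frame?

Serial (axiom D): yes — every world has a successor (e.g. a R a).
Euclidean (axiom 5): yes — any two successors of a common world are R-related.
Transitive (axiom 4): yes — every two-step R-path is closed by a direct edge.
Reflexive (axiom T): yes — every world is R-related to itself.
So F validates K, D, KD45, S5. The strongest is S5.

S5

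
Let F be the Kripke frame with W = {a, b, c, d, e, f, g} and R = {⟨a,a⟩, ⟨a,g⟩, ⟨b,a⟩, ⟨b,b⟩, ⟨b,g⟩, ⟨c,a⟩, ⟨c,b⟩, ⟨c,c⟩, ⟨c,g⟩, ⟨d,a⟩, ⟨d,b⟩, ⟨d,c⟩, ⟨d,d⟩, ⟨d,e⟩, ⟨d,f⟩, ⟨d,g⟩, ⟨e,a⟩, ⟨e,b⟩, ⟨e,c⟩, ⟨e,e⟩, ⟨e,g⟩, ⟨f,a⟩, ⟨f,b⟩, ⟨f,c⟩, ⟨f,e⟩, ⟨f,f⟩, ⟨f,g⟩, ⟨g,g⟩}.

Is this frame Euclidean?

No

Euclidean: no — b R g and b R a, but not g R a.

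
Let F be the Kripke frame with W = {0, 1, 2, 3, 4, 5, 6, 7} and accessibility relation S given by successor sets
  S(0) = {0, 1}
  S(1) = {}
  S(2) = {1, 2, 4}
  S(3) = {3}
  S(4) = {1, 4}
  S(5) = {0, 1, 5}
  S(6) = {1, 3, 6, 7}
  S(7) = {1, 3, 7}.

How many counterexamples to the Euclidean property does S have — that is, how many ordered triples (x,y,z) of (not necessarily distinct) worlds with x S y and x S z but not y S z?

25

Enumerating: (0,1,0), (0,1,1), (2,1,1), (2,1,2), (2,1,4), (2,4,2), (4,1,1), (4,1,4), (5,0,5), (5,1,0), (5,1,1), (5,1,5), … and 13 more.
Total: 25.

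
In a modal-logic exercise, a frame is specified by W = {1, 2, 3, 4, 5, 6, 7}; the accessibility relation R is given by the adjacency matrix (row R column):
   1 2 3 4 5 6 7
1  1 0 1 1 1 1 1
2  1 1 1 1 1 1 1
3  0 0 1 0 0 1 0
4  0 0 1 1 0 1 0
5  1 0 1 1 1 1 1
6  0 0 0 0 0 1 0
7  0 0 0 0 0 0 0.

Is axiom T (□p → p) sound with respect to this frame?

By correspondence theory, T is valid on a frame iff R is reflexive.
Reflexive: no — 7 is not related to itself.

No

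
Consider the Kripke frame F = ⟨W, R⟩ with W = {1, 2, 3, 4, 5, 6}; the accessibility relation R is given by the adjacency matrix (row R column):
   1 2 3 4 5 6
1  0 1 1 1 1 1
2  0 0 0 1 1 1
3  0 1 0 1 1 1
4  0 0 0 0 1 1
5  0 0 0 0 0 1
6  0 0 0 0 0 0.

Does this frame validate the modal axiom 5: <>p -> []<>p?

Axiom 5 corresponds to the accessibility relation being Euclidean.
Euclidean: no — 1 R 2 and 1 R 3, but not 2 R 3.

No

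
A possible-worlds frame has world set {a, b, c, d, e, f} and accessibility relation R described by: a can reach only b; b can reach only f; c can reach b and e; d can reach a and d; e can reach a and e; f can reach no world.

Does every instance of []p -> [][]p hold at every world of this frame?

No

By correspondence theory, 4 is valid on a frame iff R is transitive.
Transitive: no — a R b and b R f, but not a R f.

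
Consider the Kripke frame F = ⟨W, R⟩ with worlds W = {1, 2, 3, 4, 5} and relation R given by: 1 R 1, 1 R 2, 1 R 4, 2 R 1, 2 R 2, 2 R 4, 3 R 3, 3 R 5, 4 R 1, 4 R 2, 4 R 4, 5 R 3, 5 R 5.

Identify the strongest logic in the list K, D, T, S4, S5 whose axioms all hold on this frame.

S5

Serial (axiom D): yes — every world has a successor (e.g. 1 R 1).
Reflexive (axiom T): yes — every world is R-related to itself.
Transitive (axiom 4): yes — every two-step R-path is closed by a direct edge.
Euclidean (axiom 5): yes — any two successors of a common world are R-related.
So F validates K, D, T, S4, S5. The strongest is S5.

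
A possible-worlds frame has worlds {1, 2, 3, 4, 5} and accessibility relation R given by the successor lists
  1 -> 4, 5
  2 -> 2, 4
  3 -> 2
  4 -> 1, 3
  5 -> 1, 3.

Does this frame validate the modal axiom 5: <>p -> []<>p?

No

Axiom 5 corresponds to the accessibility relation being Euclidean.
Euclidean: no — 1 R 4 and 1 R 5, but not 4 R 5.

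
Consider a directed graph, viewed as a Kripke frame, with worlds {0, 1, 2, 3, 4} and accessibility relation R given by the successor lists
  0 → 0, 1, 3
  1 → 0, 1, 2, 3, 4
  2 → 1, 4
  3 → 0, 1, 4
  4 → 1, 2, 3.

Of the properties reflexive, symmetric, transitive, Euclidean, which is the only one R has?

Reflexive: no — 2 is not related to itself.
Symmetric: yes — every pair in R has its reverse in R.
Transitive: no — 0 R 1 and 1 R 2, but not 0 R 2.
Euclidean: no — 1 R 0 and 1 R 2, but not 0 R 2.
Only symmetric holds.

symmetric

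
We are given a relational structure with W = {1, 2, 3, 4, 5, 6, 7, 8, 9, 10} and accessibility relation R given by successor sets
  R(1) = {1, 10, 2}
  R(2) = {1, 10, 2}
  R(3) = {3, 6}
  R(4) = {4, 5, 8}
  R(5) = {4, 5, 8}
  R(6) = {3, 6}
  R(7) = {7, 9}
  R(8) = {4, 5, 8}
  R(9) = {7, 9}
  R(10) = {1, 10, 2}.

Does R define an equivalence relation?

Reflexive: yes — every world is R-related to itself.
Symmetric: yes — every pair in R has its reverse in R.
Transitive: yes — every two-step R-path is closed by a direct edge.
So R is an equivalence relation.

Yes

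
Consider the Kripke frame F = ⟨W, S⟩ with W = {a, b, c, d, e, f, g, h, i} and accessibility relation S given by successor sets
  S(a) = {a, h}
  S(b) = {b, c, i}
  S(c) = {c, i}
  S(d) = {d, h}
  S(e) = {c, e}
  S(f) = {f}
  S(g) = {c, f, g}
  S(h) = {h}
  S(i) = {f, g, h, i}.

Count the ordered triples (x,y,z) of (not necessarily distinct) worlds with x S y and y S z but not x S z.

9

Enumerating: (b,i,f), (b,i,g), (b,i,h), (c,i,f), (c,i,g), (c,i,h), (e,c,i), (g,c,i), (i,g,c).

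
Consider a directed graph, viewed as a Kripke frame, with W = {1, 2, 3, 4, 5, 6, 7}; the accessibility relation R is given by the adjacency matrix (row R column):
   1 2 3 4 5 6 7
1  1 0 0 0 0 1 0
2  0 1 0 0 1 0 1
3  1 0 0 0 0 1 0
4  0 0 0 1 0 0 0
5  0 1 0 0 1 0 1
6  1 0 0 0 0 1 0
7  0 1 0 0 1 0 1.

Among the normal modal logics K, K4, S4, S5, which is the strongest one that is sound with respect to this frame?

Transitive (axiom 4): yes — every two-step R-path is closed by a direct edge.
Reflexive (axiom T): no — 3 is not related to itself.
Euclidean (axiom 5): yes — any two successors of a common world are R-related.
So F validates K, K4; S4 would additionally require R to be reflexive. The strongest is K4.

K4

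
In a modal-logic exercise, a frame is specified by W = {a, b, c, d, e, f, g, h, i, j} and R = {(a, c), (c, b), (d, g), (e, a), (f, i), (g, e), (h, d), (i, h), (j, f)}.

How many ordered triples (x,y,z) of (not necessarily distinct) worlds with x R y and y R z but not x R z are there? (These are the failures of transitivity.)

8

Enumerating: (a,c,b), (d,g,e), (e,a,c), (f,i,h), (g,e,a), (h,d,g), (i,h,d), (j,f,i).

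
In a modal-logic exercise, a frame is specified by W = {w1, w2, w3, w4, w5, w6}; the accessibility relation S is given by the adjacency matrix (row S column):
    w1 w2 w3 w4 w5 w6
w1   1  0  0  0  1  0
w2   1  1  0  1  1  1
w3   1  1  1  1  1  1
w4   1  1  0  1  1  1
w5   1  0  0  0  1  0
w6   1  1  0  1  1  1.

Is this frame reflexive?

Yes

Reflexive: yes — every world is S-related to itself.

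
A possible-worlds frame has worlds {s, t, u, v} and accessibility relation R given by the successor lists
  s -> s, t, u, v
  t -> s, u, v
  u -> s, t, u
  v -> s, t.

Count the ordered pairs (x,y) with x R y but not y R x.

R is symmetric; there are no such tuples.

0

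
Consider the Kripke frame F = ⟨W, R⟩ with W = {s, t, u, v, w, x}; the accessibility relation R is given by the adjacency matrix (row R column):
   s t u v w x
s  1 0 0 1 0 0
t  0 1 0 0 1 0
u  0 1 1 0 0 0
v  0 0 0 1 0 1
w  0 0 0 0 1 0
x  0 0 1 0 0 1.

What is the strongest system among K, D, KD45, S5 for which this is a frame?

Serial (axiom D): yes — every world has a successor (e.g. s R s).
Euclidean (axiom 5): no — s R v and s R s, but not v R s.
Transitive (axiom 4): no — s R v and v R x, but not s R x.
Reflexive (axiom T): yes — every world is R-related to itself.
So F validates K, D; KD45 would additionally require R to be Euclidean and transitive. The strongest is D.

D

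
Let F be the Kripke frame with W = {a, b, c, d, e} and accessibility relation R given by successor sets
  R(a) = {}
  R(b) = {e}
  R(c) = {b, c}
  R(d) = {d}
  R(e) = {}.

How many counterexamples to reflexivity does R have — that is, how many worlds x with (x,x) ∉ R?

Enumerating: a, b, e.

3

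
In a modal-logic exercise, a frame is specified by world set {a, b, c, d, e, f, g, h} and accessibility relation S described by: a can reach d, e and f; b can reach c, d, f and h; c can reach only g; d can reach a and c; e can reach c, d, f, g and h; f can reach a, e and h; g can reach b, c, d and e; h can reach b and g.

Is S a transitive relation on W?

No

Transitive: no — a S d and d S c, but not a S c.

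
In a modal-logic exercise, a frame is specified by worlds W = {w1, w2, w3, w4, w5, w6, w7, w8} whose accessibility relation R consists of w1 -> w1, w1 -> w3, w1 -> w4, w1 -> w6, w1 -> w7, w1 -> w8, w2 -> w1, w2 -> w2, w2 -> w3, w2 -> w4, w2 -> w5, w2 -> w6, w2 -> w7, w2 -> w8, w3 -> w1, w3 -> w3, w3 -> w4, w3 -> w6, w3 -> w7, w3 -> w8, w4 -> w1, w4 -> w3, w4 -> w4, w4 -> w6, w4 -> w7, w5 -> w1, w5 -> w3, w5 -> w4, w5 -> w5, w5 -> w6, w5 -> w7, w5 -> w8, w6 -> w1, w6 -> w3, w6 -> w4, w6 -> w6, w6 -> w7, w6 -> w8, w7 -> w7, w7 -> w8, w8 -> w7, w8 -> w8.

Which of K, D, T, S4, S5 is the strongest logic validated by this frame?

Serial (axiom D): yes — every world has a successor (e.g. w1 R w1).
Reflexive (axiom T): yes — every world is R-related to itself.
Transitive (axiom 4): no — w4 R w1 and w1 R w8, but not w4 R w8.
Euclidean (axiom 5): no — w1 R w4 and w1 R w8, but not w4 R w8.
So F validates K, D, T; S4 would additionally require R to be transitive. The strongest is T.

T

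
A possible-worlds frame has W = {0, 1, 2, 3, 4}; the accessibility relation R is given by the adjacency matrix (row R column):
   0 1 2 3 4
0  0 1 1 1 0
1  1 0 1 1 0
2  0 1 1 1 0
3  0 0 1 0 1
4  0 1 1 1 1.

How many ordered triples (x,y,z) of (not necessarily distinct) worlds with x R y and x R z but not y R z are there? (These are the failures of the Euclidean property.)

16

Enumerating: (0,1,1), (0,3,1), (0,3,3), (1,0,0), (1,2,0), (1,3,0), (1,3,3), (2,1,1), (2,3,1), (2,3,3), (3,2,4), (4,1,1), (4,1,4), (4,2,4), (4,3,1), (4,3,3).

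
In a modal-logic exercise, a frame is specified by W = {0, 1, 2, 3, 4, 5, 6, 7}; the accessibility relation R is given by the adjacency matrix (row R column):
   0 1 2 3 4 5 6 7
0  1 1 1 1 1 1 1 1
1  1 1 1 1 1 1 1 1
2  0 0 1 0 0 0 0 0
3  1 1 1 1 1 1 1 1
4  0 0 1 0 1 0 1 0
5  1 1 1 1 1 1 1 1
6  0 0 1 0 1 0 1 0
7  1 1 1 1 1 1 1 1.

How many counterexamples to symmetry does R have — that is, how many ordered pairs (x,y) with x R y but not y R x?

Enumerating: (0,2), (0,4), (0,6), (1,2), (1,4), (1,6), (3,2), (3,4), (3,6), (4,2), (5,2), (5,4), (5,6), (6,2), (7,2), (7,4), (7,6).

17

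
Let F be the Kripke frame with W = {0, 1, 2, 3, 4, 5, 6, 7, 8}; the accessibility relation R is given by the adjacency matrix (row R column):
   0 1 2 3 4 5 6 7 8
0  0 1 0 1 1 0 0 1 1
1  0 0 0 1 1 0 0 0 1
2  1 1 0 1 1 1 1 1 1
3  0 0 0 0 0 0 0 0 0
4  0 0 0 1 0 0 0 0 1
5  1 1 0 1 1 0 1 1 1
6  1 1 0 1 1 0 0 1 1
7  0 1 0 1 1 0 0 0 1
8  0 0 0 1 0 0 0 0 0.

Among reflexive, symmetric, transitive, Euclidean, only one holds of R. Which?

transitive

Reflexive: no — 0 is not related to itself.
Symmetric: no — 0 R 1 but not 1 R 0.
Transitive: yes — every two-step R-path is closed by a direct edge.
Euclidean: no — 0 R 1 and 0 R 7, but not 1 R 7.
Only transitive holds.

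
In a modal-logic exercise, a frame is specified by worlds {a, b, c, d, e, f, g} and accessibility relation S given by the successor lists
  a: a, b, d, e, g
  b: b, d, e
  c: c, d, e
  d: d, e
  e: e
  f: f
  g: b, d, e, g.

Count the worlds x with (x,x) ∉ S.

S is reflexive; there are no such worlds.

0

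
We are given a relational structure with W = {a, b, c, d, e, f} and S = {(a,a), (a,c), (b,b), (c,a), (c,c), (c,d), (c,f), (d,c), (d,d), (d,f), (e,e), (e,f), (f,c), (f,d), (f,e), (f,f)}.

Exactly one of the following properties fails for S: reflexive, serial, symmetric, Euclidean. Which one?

Reflexive: yes — every world is S-related to itself.
Serial: yes — every world has a successor (e.g. a S a).
Symmetric: yes — every pair in S has its reverse in S.
Euclidean: no — c S a and c S d, but not a S d.
Only Euclidean fails.

Euclidean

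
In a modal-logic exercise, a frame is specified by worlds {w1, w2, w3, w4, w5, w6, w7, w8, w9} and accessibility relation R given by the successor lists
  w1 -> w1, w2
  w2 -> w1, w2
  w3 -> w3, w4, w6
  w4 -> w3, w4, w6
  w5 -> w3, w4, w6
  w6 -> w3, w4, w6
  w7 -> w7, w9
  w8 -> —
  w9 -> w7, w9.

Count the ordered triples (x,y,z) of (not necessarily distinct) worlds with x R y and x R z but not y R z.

0

R is Euclidean; there are no such tuples.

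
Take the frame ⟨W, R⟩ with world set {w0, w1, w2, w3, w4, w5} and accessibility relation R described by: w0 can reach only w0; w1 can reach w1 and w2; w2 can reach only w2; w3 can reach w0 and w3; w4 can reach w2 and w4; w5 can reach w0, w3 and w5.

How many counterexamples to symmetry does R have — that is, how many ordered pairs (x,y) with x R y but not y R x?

Enumerating: (w1,w2), (w3,w0), (w4,w2), (w5,w0), (w5,w3).

5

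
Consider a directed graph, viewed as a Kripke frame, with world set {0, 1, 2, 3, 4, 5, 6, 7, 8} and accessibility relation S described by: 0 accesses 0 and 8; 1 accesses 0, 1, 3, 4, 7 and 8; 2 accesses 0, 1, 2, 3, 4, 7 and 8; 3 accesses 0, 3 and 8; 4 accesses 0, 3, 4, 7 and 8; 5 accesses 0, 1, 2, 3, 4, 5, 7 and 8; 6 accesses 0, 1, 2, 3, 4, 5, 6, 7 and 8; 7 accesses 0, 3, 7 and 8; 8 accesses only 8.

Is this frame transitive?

Transitive: yes — every two-step S-path is closed by a direct edge.

Yes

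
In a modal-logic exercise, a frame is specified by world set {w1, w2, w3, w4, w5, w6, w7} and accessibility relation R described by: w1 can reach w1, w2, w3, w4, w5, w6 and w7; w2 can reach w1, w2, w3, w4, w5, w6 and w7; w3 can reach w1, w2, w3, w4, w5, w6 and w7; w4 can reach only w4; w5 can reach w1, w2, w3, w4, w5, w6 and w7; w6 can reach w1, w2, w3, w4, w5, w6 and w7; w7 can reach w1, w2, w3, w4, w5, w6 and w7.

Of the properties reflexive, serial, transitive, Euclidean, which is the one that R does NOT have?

Euclidean

Reflexive: yes — every world is R-related to itself.
Serial: yes — every world has a successor (e.g. w1 R w1).
Transitive: yes — every two-step R-path is closed by a direct edge.
Euclidean: no — w1 R w4 and w1 R w2, but not w4 R w2.
Only Euclidean fails.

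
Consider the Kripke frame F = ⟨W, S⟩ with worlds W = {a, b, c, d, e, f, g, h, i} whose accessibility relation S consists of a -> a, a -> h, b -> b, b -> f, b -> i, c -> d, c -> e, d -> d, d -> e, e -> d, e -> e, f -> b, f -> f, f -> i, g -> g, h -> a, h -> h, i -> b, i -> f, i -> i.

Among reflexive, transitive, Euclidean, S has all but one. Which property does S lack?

Reflexive: no — c is not related to itself.
Transitive: yes — every two-step S-path is closed by a direct edge.
Euclidean: yes — any two successors of a common world are S-related.
Only reflexive fails.

reflexive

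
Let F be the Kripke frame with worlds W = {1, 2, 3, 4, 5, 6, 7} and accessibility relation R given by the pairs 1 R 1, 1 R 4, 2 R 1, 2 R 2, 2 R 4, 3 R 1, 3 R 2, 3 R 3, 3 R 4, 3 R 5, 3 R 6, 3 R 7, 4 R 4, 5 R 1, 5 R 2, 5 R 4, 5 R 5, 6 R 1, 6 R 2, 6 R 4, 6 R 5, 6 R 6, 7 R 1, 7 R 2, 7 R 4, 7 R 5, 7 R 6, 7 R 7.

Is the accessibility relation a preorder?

Yes

Reflexive: yes — every world is R-related to itself.
Transitive: yes — every two-step R-path is closed by a direct edge.
So R is a preorder.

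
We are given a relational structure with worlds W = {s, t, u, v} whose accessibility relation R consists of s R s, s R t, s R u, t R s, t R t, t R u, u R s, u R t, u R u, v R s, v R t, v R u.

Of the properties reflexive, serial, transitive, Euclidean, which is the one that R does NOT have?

reflexive

Reflexive: no — v is not related to itself.
Serial: yes — every world has a successor (e.g. s R s).
Transitive: yes — every two-step R-path is closed by a direct edge.
Euclidean: yes — any two successors of a common world are R-related.
Only reflexive fails.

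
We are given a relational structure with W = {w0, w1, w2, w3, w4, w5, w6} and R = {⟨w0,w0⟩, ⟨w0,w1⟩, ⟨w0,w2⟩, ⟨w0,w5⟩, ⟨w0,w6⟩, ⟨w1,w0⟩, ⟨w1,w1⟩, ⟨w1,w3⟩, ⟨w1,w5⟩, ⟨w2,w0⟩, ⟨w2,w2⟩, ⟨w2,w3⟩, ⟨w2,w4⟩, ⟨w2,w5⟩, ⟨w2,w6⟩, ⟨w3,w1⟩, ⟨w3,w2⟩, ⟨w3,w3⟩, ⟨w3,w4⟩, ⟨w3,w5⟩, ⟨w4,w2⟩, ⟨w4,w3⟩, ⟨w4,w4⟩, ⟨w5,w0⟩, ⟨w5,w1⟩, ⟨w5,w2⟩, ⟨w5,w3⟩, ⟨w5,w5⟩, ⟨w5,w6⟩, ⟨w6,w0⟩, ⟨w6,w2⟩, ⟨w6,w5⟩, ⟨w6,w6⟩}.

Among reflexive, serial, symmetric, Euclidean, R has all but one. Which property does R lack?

Reflexive: yes — every world is R-related to itself.
Serial: yes — every world has a successor (e.g. w0 R w0).
Symmetric: yes — every pair in R has its reverse in R.
Euclidean: no — w0 R w1 and w0 R w2, but not w1 R w2.
Only Euclidean fails.

Euclidean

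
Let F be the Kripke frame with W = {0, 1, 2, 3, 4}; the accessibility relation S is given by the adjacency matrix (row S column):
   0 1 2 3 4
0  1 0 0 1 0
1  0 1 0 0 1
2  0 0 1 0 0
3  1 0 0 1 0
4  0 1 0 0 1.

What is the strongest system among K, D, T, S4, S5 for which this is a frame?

S5

Serial (axiom D): yes — every world has a successor (e.g. 0 S 0).
Reflexive (axiom T): yes — every world is S-related to itself.
Transitive (axiom 4): yes — every two-step S-path is closed by a direct edge.
Euclidean (axiom 5): yes — any two successors of a common world are S-related.
So F validates K, D, T, S4, S5. The strongest is S5.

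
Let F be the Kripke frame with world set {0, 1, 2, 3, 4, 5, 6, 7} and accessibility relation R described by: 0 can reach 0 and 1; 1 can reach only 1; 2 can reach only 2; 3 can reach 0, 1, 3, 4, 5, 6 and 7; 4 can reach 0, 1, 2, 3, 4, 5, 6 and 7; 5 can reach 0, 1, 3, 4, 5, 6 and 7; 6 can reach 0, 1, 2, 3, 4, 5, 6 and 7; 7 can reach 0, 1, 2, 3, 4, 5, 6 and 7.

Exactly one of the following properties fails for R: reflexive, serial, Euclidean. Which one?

Reflexive: yes — every world is R-related to itself.
Serial: yes — every world has a successor (e.g. 0 R 0).
Euclidean: no — 3 R 0 and 3 R 4, but not 0 R 4.
Only Euclidean fails.

Euclidean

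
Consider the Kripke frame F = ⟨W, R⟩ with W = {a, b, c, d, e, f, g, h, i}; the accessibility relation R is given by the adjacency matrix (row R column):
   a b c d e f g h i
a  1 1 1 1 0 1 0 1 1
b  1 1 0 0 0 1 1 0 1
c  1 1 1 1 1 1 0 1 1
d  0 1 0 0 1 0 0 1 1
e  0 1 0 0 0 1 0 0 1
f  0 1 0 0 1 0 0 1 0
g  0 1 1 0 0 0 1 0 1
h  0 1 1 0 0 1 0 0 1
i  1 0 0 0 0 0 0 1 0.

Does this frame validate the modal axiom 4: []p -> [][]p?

No

By correspondence theory, 4 is valid on a frame iff R is transitive.
Transitive: no — a R b and b R g, but not a R g.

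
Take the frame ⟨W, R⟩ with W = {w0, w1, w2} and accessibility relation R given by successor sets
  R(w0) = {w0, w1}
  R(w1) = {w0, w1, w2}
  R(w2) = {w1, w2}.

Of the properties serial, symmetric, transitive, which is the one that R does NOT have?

Serial: yes — every world has a successor (e.g. w0 R w0).
Symmetric: yes — every pair in R has its reverse in R.
Transitive: no — w0 R w1 and w1 R w2, but not w0 R w2.
Only transitive fails.

transitive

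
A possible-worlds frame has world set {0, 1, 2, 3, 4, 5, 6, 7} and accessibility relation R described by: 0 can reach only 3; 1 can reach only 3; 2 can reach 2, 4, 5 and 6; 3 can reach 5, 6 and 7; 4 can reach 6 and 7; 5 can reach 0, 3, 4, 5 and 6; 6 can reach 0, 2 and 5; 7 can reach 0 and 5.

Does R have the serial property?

Serial: yes — every world has a successor (e.g. 0 R 3).

Yes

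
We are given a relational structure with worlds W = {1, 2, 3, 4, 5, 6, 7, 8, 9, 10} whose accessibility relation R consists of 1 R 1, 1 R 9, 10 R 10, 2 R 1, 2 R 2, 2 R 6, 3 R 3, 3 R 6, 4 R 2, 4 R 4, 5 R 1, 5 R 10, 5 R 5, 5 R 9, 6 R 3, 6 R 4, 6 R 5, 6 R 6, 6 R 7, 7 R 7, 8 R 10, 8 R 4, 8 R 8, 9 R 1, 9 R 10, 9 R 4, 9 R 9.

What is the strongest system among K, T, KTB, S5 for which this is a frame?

T

Reflexive (axiom T): yes — every world is R-related to itself.
Symmetric (axiom B): no — 2 R 1 but not 1 R 2.
Euclidean (axiom 5): no — 2 R 1 and 2 R 6, but not 1 R 6.
So F validates K, T; KTB would additionally require R to be symmetric. The strongest is T.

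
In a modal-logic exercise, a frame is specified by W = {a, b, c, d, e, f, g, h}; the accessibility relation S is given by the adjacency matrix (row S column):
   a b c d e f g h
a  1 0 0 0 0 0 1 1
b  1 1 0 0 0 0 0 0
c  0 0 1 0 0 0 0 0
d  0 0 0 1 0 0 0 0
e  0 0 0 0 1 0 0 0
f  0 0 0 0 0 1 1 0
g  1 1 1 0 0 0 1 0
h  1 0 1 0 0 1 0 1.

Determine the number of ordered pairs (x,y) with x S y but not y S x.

Enumerating: (b,a), (f,g), (g,b), (g,c), (h,c), (h,f).

6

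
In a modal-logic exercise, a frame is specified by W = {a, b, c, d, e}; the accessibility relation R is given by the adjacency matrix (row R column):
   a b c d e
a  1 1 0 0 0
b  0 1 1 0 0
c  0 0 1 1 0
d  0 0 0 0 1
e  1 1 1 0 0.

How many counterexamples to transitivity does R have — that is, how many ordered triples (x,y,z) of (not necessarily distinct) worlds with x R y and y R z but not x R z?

7

Enumerating: (a,b,c), (b,c,d), (c,d,e), (d,e,a), (d,e,b), (d,e,c), (e,c,d).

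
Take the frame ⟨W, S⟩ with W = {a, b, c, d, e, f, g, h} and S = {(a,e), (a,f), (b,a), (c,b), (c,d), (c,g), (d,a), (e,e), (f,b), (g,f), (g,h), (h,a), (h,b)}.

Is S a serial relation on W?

Serial: yes — every world has a successor (e.g. a S e).

Yes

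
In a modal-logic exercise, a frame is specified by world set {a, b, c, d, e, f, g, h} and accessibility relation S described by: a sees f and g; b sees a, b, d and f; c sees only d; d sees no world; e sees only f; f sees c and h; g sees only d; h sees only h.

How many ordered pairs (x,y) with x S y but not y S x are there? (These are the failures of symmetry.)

10

Enumerating: (a,f), (a,g), (b,a), (b,d), (b,f), (c,d), (e,f), (f,c), (f,h), (g,d).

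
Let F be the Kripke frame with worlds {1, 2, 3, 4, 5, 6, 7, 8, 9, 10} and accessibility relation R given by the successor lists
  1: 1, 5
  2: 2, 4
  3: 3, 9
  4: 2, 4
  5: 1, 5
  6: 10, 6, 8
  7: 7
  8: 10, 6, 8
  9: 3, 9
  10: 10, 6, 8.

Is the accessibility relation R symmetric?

Symmetric: yes — every pair in R has its reverse in R.

Yes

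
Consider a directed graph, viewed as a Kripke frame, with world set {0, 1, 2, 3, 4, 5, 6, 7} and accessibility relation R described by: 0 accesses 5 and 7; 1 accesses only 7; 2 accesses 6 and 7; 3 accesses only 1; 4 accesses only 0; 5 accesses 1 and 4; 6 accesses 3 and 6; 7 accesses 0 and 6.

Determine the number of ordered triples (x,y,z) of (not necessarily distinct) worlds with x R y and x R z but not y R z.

Enumerating: (0,5,5), (0,5,7), (0,7,5), (0,7,7), (1,7,7), (2,6,7), (2,7,7), (3,1,1), (4,0,0), (5,1,1), (5,1,4), (5,4,1), (5,4,4), (6,3,3), (6,3,6), (7,0,0), (7,0,6), (7,6,0).

18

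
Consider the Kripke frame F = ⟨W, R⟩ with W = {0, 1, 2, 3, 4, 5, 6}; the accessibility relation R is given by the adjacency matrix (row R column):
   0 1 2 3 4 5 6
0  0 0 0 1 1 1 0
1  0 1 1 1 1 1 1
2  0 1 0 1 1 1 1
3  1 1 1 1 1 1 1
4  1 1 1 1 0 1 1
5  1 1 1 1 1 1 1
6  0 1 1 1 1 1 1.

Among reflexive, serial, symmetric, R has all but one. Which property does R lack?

reflexive

Reflexive: no — 0 is not related to itself.
Serial: yes — every world has a successor (e.g. 0 R 3).
Symmetric: yes — every pair in R has its reverse in R.
Only reflexive fails.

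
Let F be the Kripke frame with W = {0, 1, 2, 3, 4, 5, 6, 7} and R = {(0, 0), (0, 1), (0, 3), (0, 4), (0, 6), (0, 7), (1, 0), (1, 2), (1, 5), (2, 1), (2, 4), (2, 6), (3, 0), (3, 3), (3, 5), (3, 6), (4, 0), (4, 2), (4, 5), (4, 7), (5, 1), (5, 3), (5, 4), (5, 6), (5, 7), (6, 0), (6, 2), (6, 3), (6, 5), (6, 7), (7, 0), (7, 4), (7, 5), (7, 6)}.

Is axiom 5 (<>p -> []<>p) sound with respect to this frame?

No

Axiom 5 corresponds to the accessibility relation being Euclidean.
Euclidean: no — 0 R 1 and 0 R 3, but not 1 R 3.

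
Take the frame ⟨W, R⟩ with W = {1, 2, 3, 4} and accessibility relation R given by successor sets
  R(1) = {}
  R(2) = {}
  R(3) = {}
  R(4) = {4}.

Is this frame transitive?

Yes

Transitive: yes — every two-step R-path is closed by a direct edge.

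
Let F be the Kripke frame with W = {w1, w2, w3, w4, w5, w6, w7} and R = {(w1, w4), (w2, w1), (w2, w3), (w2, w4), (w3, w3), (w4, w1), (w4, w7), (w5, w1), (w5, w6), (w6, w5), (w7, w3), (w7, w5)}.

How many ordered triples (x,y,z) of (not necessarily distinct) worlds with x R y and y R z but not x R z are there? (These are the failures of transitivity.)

12

Enumerating: (w1,w4,w1), (w1,w4,w7), (w2,w4,w7), (w4,w1,w4), (w4,w7,w3), (w4,w7,w5), (w5,w1,w4), (w5,w6,w5), (w6,w5,w1), (w6,w5,w6), (w7,w5,w1), (w7,w5,w6).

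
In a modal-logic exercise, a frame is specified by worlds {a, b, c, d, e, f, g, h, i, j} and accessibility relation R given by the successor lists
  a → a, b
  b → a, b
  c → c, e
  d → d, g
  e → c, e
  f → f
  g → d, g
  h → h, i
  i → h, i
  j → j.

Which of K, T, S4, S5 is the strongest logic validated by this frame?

S5

Reflexive (axiom T): yes — every world is R-related to itself.
Transitive (axiom 4): yes — every two-step R-path is closed by a direct edge.
Euclidean (axiom 5): yes — any two successors of a common world are R-related.
So F validates K, T, S4, S5. The strongest is S5.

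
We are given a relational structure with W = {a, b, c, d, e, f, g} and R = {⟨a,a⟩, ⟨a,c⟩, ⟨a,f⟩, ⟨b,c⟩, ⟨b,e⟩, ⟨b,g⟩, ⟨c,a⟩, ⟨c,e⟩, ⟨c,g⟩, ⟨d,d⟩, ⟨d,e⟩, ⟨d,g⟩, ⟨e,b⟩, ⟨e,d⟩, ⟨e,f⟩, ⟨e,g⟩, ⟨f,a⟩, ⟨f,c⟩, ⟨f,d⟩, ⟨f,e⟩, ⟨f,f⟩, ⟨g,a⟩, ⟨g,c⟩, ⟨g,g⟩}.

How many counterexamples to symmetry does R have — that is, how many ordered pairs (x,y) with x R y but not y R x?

Enumerating: (b,c), (b,g), (c,e), (d,g), (e,g), (f,c), (f,d), (g,a).

8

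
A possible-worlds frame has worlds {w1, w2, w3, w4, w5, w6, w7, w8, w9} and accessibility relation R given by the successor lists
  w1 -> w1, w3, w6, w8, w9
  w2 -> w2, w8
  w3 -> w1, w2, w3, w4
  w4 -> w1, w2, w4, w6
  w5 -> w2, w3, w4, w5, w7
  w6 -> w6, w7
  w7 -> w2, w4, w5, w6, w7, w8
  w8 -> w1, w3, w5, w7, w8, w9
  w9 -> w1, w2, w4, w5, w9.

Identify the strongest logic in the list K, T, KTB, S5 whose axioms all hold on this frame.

Reflexive (axiom T): yes — every world is R-related to itself.
Symmetric (axiom B): no — w1 R w6 but not w6 R w1.
Euclidean (axiom 5): no — w1 R w3 and w1 R w6, but not w3 R w6.
So F validates K, T; KTB would additionally require R to be symmetric. The strongest is T.

T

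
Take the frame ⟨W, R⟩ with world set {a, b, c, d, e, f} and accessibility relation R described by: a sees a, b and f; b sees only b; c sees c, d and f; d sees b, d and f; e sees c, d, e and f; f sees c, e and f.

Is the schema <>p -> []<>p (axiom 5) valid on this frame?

No

The schema 5 characterises exactly the Euclidean frames.
Euclidean: no — a R b and a R f, but not b R f.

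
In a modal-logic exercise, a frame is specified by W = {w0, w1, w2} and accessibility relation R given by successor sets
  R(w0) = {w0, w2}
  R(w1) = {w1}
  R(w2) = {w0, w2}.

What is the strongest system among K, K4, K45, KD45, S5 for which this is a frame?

Transitive (axiom 4): yes — every two-step R-path is closed by a direct edge.
Euclidean (axiom 5): yes — any two successors of a common world are R-related.
Serial (axiom D): yes — every world has a successor (e.g. w0 R w0).
Reflexive (axiom T): yes — every world is R-related to itself.
So F validates K, K4, K45, KD45, S5. The strongest is S5.

S5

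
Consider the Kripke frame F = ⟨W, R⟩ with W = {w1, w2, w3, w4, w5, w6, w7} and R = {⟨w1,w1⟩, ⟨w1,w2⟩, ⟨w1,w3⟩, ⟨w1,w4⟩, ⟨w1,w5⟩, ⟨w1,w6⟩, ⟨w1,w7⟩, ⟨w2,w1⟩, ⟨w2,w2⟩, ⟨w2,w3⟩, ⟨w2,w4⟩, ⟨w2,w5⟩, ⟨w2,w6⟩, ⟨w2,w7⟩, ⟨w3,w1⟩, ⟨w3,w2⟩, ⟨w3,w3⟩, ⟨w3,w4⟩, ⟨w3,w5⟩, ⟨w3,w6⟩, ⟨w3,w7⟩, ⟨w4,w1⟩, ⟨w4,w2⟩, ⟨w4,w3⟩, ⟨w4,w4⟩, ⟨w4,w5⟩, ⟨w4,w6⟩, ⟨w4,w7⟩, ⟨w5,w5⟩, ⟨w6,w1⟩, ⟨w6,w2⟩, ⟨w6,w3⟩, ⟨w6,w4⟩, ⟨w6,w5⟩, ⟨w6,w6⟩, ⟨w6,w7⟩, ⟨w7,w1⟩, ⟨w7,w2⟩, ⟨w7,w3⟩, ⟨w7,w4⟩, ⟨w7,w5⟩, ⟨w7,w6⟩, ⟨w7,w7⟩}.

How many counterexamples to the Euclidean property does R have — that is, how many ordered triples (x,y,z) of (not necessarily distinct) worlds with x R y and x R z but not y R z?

Enumerating: (w1,w5,w1), (w1,w5,w2), (w1,w5,w3), (w1,w5,w4), (w1,w5,w6), (w1,w5,w7), (w2,w5,w1), (w2,w5,w2), (w2,w5,w3), (w2,w5,w4), (w2,w5,w6), (w2,w5,w7), … and 24 more.
Total: 36.

36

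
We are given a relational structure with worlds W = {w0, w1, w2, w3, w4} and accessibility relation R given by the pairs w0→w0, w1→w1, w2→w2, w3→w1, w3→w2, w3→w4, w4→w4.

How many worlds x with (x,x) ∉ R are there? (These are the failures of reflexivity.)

1

Enumerating: w3.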